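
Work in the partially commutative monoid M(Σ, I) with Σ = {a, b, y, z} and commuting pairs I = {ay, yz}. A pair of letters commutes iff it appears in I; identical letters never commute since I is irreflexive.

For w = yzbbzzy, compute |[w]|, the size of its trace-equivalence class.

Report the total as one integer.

6

piece 0:y — minimal
piece 1:z — minimal
piece 2:b rests on {0:y, 1:z}
piece 3:b rests on {2:b}
piece 4:z rests on {3:b}
piece 5:z rests on {4:z}
piece 6:y rests on {3:b}
minimal pieces: {0:y, 1:z}
ways to finish when only these pieces remain (= sum over removing one remaining piece with nothing left below it):
  1 left: {5}→1  {6}→1
  2 left: {4,5}→1  {5,6}→2
  3 left: {4,5,6}→3
  4 left: {3,4,5,6}→3
  5 left: {2,3,4,5,6}→3
  placing 0:y first → 3 extensions
  placing 1:z first → 3 extensions
total linear extensions = 6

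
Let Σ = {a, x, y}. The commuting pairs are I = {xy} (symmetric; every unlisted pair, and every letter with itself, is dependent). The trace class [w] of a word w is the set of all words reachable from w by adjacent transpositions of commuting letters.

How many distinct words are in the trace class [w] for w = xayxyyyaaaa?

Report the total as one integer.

5

0(x) covers ∅
1(a) covers 0:x
2(y) covers 1:a
3(x) covers 1:a
4(y) covers 2:y
5(y) covers 4:y
6(y) covers 5:y
7(a) covers 3:x, 6:y
8(a) covers 7:a
9(a) covers 8:a
10(a) covers 9:a
floor of heap: 0:x
completions by unplaced set U, small U first (add the entries for U minus each lowest piece of U):
  |U|=1: {10}:1
  |U|=2: {9,10}:1
  |U|=3: {8,9,10}:1
  |U|=4: {7,8,9,10}:1
  |U|=5: {3,7,8,9,10}:1  {6,7,8,9,10}:1
  |U|=6: {3,6,7,8,9,10}:2  {5,6,7,8,9,10}:1
  |U|=7: {3,5,6,7,8,9,10}:3  {4,5,6,7,8,9,10}:1
  |U|=8: {2,4,5,6,7,8,9,10}:1  {3,4,5,6,7,8,9,10}:4
  |U|=9: {2,3,4,5,6,7,8,9,10}:5
  start at 0(x): 5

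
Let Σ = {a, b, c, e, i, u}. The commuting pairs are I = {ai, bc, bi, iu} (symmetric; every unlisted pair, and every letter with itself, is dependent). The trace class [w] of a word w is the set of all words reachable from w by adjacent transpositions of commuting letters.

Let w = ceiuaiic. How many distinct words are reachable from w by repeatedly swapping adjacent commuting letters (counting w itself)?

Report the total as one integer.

0(c) covers ∅
1(e) covers 0:c
2(i) covers 1:e
3(u) covers 1:e
4(a) covers 3:u
5(i) covers 2:i
6(i) covers 5:i
7(c) covers 4:a, 6:i
floor of heap: 0:c
completions by unplaced set U, small U first (add the entries for U minus each lowest piece of U):
  |U|=1: {7}:1
  |U|=2: {4,7}:1  {6,7}:1
  |U|=3: {3,4,7}:1  {4,6,7}:2  {5,6,7}:1
  |U|=4: {2,5,6,7}:1  {3,4,6,7}:3  {4,5,6,7}:3
  |U|=5: {2,4,5,6,7}:4  {3,4,5,6,7}:6
  |U|=6: {2,3,4,5,6,7}:10
  start at 0(c): 10

10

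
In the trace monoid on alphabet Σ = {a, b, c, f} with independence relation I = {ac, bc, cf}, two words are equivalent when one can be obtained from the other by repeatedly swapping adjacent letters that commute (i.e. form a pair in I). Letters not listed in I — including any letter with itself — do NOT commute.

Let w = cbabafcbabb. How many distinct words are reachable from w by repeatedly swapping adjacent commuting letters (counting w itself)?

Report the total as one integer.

55

piece 0:c — minimal
piece 1:b — minimal
piece 2:a rests on {1:b}
piece 3:b rests on {2:a}
piece 4:a rests on {3:b}
piece 5:f rests on {4:a}
piece 6:c rests on {0:c}
piece 7:b rests on {5:f}
piece 8:a rests on {7:b}
piece 9:b rests on {8:a}
piece 10:b rests on {9:b}
minimal pieces: {0:c, 1:b}
ways to finish when only these pieces remain (= sum over removing one remaining piece with nothing left below it):
  1 left: {6}→1  {10}→1
  2 left: {0,6}→1  {6,10}→2  {9,10}→1
  3 left: {0,6,10}→3  {6,9,10}→3  {8,9,10}→1
  4 left: {0,6,9,10}→6  {6,8,9,10}→4  {7,8,9,10}→1
  5 left: {0,6,8,9,10}→10  {5,7,8,9,10}→1  {6,7,8,9,10}→5
  6 left: {0,6,7,8,9,10}→15  {4,5,7,8,9,10}→1  {5,6,7,8,9,10}→6
  7 left: {0,5,6,7,8,9,10}→21  {3,4,5,7,8,9,10}→1  {4,5,6,7,8,9,10}→7
  8 left: {0,4,5,6,7,8,9,10}→28  {2,3,4,5,7,8,9,10}→1  {3,4,5,6,7,8,9,10}→8
  9 left: {0,3,4,5,6,7,8,9,10}→36  {1,2,3,4,5,7,8,9,10}→1  {2,3,4,5,6,7,8,9,10}→9
  placing 0:c first → 10 extensions
  placing 1:b first → 45 extensions
total linear extensions = 55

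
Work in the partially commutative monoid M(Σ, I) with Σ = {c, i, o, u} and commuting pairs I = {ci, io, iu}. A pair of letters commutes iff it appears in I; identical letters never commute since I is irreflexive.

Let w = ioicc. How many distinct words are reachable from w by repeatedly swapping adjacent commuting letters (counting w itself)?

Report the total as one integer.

piece 0:i — minimal
piece 1:o — minimal
piece 2:i rests on {0:i}
piece 3:c rests on {1:o}
piece 4:c rests on {3:c}
minimal pieces: {0:i, 1:o}
ways to finish when only these pieces remain (= sum over removing one remaining piece with nothing left below it):
  1 left: {2}→1  {4}→1
  2 left: {0,2}→1  {2,4}→2  {3,4}→1
  3 left: {0,2,4}→3  {1,3,4}→1  {2,3,4}→3
  placing 0:i first → 4 extensions
  placing 1:o first → 6 extensions
total linear extensions = 10

10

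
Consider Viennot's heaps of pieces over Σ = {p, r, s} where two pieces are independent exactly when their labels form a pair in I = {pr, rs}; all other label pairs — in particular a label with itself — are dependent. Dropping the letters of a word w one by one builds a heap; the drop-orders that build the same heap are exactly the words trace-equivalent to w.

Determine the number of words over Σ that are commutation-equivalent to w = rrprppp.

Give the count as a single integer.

35

#0=r has no predecessor
#1=r depends on [0:r]
#2=p has no predecessor
#3=r depends on [1:r]
#4=p depends on [2:p]
#5=p depends on [4:p]
#6=p depends on [5:p]
sources: [0:r, 2:p]
N(rest) = Σ N(rest − s) over sources s of rest; N(one piece) = 1:
  size 1 → [3]=1  [6]=1
  size 2 → [1,3]=1  [3,6]=2  [5,6]=1
  size 3 → [0,1,3]=1  [1,3,6]=3  [3,5,6]=3  [4,5,6]=1
  size 4 → [0,1,3,6]=4  [1,3,5,6]=6  [2,4,5,6]=1  [3,4,5,6]=4
  size 5 → [0,1,3,5,6]=10  [1,3,4,5,6]=10  [2,3,4,5,6]=5
  first=0(r) contributes 15
  first=2(p) contributes 20
|[w]| = 35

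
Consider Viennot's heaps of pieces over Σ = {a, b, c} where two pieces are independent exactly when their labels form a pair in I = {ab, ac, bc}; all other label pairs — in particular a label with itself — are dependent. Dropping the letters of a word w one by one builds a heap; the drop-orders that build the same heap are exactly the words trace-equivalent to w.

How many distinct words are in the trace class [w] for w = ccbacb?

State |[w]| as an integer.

drop 0:c onto floor
drop 1:c onto {0:c}
drop 2:b onto floor
drop 3:a onto floor
drop 4:c onto {1:c}
drop 5:b onto {2:b}
ground layer = {0:c, 2:b, 3:a}
drop-orders for the pieces not yet dropped (sum over which currently-grounded one goes next):
  1 to go: {3} 1  {4} 1  {5} 1
  2 to go: {1,4} 1  {2,5} 1  {3,4} 2  {3,5} 2  {4,5} 2
  3 to go: {0,1,4} 1  {1,3,4} 3  {1,4,5} 3  {2,3,5} 3  {2,4,5} 3  {3,4,5} 6
  4 to go: {0,1,3,4} 4  {0,1,4,5} 4  {1,2,4,5} 6  {1,3,4,5} 12  {2,3,4,5} 12
  if 0:c drops first: 30 orders
  if 2:b drops first: 20 orders
  if 3:a drops first: 10 orders
heap linearizations: 60

60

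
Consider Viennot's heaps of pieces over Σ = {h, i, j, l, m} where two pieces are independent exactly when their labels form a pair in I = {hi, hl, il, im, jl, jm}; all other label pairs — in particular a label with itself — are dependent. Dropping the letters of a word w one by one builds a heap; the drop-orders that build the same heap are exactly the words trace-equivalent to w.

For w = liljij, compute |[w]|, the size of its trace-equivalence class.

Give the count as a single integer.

piece 0:l — minimal
piece 1:i — minimal
piece 2:l rests on {0:l}
piece 3:j rests on {1:i}
piece 4:i rests on {3:j}
piece 5:j rests on {4:i}
minimal pieces: {0:l, 1:i}
ways to finish when only these pieces remain (= sum over removing one remaining piece with nothing left below it):
  1 left: {2}→1  {5}→1
  2 left: {0,2}→1  {2,5}→2  {4,5}→1
  3 left: {0,2,5}→3  {2,4,5}→3  {3,4,5}→1
  4 left: {0,2,4,5}→6  {1,3,4,5}→1  {2,3,4,5}→4
  placing 0:l first → 5 extensions
  placing 1:i first → 10 extensions
total linear extensions = 15

15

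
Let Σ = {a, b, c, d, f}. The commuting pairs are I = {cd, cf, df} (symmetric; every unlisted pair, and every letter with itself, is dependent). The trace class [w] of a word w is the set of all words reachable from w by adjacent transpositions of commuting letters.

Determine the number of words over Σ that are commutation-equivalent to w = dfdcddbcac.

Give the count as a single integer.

drop 0:d onto floor
drop 1:f onto floor
drop 2:d onto {0:d}
drop 3:c onto floor
drop 4:d onto {2:d}
drop 5:d onto {4:d}
drop 6:b onto {1:f, 3:c, 5:d}
drop 7:c onto {6:b}
drop 8:a onto {7:c}
drop 9:c onto {8:a}
ground layer = {0:d, 1:f, 3:c}
drop-orders for the pieces not yet dropped (sum over which currently-grounded one goes next):
  1 to go: {9} 1
  2 to go: {8,9} 1
  3 to go: {7,8,9} 1
  4 to go: {6,7,8,9} 1
  5 to go: {1,6,7,8,9} 1  {3,6,7,8,9} 1  {5,6,7,8,9} 1
  6 to go: {1,3,6,7,8,9} 2  {1,5,6,7,8,9} 2  {3,5,6,7,8,9} 2  {4,5,6,7,8,9} 1
  7 to go: {1,3,5,6,7,8,9} 6  {1,4,5,6,7,8,9} 3  {2,4,5,6,7,8,9} 1  {3,4,5,6,7,8,9} 3
  8 to go: {0,2,4,5,6,7,8,9} 1  {1,2,4,5,6,7,8,9} 4  {1,3,4,5,6,7,8,9} 12  {2,3,4,5,6,7,8,9} 4
  if 0:d drops first: 20 orders
  if 1:f drops first: 5 orders
  if 3:c drops first: 5 orders
heap linearizations: 30

30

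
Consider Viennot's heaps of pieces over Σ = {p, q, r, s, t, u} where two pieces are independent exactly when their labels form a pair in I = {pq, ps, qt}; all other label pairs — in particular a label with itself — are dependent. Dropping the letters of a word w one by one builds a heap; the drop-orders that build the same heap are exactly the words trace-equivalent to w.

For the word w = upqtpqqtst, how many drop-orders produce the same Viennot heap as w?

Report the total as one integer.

35

0(u) covers ∅
1(p) covers 0:u
2(q) covers 0:u
3(t) covers 1:p
4(p) covers 3:t
5(q) covers 2:q
6(q) covers 5:q
7(t) covers 4:p
8(s) covers 6:q, 7:t
9(t) covers 8:s
floor of heap: 0:u
completions by unplaced set U, small U first (add the entries for U minus each lowest piece of U):
  |U|=1: {9}:1
  |U|=2: {8,9}:1
  |U|=3: {6,8,9}:1  {7,8,9}:1
  |U|=4: {4,7,8,9}:1  {5,6,8,9}:1  {6,7,8,9}:2
  |U|=5: {2,5,6,8,9}:1  {3,4,7,8,9}:1  {4,6,7,8,9}:3  {5,6,7,8,9}:3
  |U|=6: {1,3,4,7,8,9}:1  {2,5,6,7,8,9}:4  {3,4,6,7,8,9}:4  {4,5,6,7,8,9}:6
  |U|=7: {1,3,4,6,7,8,9}:5  {2,4,5,6,7,8,9}:10  {3,4,5,6,7,8,9}:10
  |U|=8: {1,3,4,5,6,7,8,9}:15  {2,3,4,5,6,7,8,9}:20
  start at 0(u): 35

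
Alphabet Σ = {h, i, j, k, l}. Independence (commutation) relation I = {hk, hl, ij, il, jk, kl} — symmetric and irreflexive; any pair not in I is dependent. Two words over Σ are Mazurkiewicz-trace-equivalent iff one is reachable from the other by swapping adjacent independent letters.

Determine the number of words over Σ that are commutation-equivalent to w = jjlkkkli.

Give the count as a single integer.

70

drop 0:j onto floor
drop 1:j onto {0:j}
drop 2:l onto {1:j}
drop 3:k onto floor
drop 4:k onto {3:k}
drop 5:k onto {4:k}
drop 6:l onto {2:l}
drop 7:i onto {5:k}
ground layer = {0:j, 3:k}
drop-orders for the pieces not yet dropped (sum over which currently-grounded one goes next):
  1 to go: {6} 1  {7} 1
  2 to go: {2,6} 1  {5,7} 1  {6,7} 2
  3 to go: {1,2,6} 1  {2,6,7} 3  {4,5,7} 1  {5,6,7} 3
  4 to go: {0,1,2,6} 1  {1,2,6,7} 4  {2,5,6,7} 6  {3,4,5,7} 1  {4,5,6,7} 4
  5 to go: {0,1,2,6,7} 5  {1,2,5,6,7} 10  {2,4,5,6,7} 10  {3,4,5,6,7} 5
  6 to go: {0,1,2,5,6,7} 15  {1,2,4,5,6,7} 20  {2,3,4,5,6,7} 15
  if 0:j drops first: 35 orders
  if 3:k drops first: 35 orders
heap linearizations: 70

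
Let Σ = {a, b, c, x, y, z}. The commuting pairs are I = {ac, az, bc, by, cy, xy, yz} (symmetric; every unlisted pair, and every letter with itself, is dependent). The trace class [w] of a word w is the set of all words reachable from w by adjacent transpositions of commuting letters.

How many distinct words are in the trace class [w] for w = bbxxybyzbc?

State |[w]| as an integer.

0(b) covers ∅
1(b) covers 0:b
2(x) covers 1:b
3(x) covers 2:x
4(y) covers ∅
5(b) covers 3:x
6(y) covers 4:y
7(z) covers 5:b
8(b) covers 7:z
9(c) covers 7:z
floor of heap: 0:b, 4:y
completions by unplaced set U, small U first (add the entries for U minus each lowest piece of U):
  |U|=1: {6}:1  {8}:1  {9}:1
  |U|=2: {4,6}:1  {6,8}:2  {6,9}:2  {8,9}:2
  |U|=3: {4,6,8}:3  {4,6,9}:3  {6,8,9}:6  {7,8,9}:2
  |U|=4: {4,6,8,9}:12  {5,7,8,9}:2  {6,7,8,9}:8
  |U|=5: {3,5,7,8,9}:2  {4,6,7,8,9}:20  {5,6,7,8,9}:10
  |U|=6: {2,3,5,7,8,9}:2  {3,5,6,7,8,9}:12  {4,5,6,7,8,9}:30
  |U|=7: {1,2,3,5,7,8,9}:2  {2,3,5,6,7,8,9}:14  {3,4,5,6,7,8,9}:42
  |U|=8: {0,1,2,3,5,7,8,9}:2  {1,2,3,5,6,7,8,9}:16  {2,3,4,5,6,7,8,9}:56
  start at 0(b): 72
  start at 4(y): 18
sum over floor = 90

90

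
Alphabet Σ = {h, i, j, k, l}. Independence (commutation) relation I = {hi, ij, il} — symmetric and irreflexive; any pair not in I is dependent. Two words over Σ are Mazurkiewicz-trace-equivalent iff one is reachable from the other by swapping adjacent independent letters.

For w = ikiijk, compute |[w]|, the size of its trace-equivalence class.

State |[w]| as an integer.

3

#0=i has no predecessor
#1=k depends on [0:i]
#2=i depends on [1:k]
#3=i depends on [2:i]
#4=j depends on [1:k]
#5=k depends on [3:i, 4:j]
sources: [0:i]
N(rest) = Σ N(rest − s) over sources s of rest; N(one piece) = 1:
  size 1 → [5]=1
  size 2 → [3,5]=1  [4,5]=1
  size 3 → [2,3,5]=1  [3,4,5]=2
  size 4 → [2,3,4,5]=3
  first=0(i) contributes 3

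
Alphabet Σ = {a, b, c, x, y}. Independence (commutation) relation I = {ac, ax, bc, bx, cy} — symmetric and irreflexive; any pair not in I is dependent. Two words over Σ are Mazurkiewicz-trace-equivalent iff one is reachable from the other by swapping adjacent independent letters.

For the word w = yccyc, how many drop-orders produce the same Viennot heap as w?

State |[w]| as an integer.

drop 0:y onto floor
drop 1:c onto floor
drop 2:c onto {1:c}
drop 3:y onto {0:y}
drop 4:c onto {2:c}
ground layer = {0:y, 1:c}
drop-orders for the pieces not yet dropped (sum over which currently-grounded one goes next):
  1 to go: {3} 1  {4} 1
  2 to go: {0,3} 1  {2,4} 1  {3,4} 2
  3 to go: {0,3,4} 3  {1,2,4} 1  {2,3,4} 3
  if 0:y drops first: 4 orders
  if 1:c drops first: 6 orders
heap linearizations: 10

10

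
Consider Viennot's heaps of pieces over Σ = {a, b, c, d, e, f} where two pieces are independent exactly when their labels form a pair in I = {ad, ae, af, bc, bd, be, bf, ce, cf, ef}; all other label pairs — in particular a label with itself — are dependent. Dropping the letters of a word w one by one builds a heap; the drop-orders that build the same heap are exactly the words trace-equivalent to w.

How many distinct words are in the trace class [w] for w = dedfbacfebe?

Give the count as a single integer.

drop 0:d onto floor
drop 1:e onto {0:d}
drop 2:d onto {1:e}
drop 3:f onto {2:d}
drop 4:b onto floor
drop 5:a onto {4:b}
drop 6:c onto {2:d, 5:a}
drop 7:f onto {3:f}
drop 8:e onto {2:d}
drop 9:b onto {5:a}
drop 10:e onto {8:e}
ground layer = {0:d, 4:b}
drop-orders for the pieces not yet dropped (sum over which currently-grounded one goes next):
  1 to go: {6} 1  {7} 1  {9} 1  {10} 1
  2 to go: {3,7} 1  {6,7} 2  {6,9} 2  {6,10} 2  {7,9} 2  {7,10} 2  {8,10} 1  {9,10} 2
  3 to go: {3,6,7} 3  {3,7,9} 3  {3,7,10} 3  {5,6,9} 2  {6,7,9} 6  {6,7,10} 6  {6,8,10} 3  {6,9,10} 6  {7,8,10} 3  {7,9,10} 6  {8,9,10} 3
  4 to go: {3,6,7,9} 12  {3,6,7,10} 12  {3,7,8,10} 6  {3,7,9,10} 12  {4,5,6,9} 2  {5,6,7,9} 8  {5,6,9,10} 8  {6,7,8,10} 12  {6,7,9,10} 24  {6,8,9,10} 12  {7,8,9,10} 12
  5 to go: {3,5,6,7,9} 20  {3,6,7,8,10} 30  {3,6,7,9,10} 60  {3,7,8,9,10} 30  {4,5,6,7,9} 10  {4,5,6,9,10} 10  {5,6,7,9,10} 40  {5,6,8,9,10} 20  {6,7,8,9,10} 60
  6 to go: {2,3,6,7,8,10} 30  {3,4,5,6,7,9} 30  {3,5,6,7,9,10} 120  {3,6,7,8,9,10} 180  {4,5,6,7,9,10} 60  {4,5,6,8,9,10} 30  {5,6,7,8,9,10} 120
  7 to go: {1,2,3,6,7,8,10} 30  {2,3,6,7,8,9,10} 210  {3,4,5,6,7,9,10} 210  {3,5,6,7,8,9,10} 420  {4,5,6,7,8,9,10} 210
  8 to go: {0,1,2,3,6,7,8,10} 30  {1,2,3,6,7,8,9,10} 240  {2,3,5,6,7,8,9,10} 630  {3,4,5,6,7,8,9,10} 840
  9 to go: {0,1,2,3,6,7,8,9,10} 270  {1,2,3,5,6,7,8,9,10} 870  {2,3,4,5,6,7,8,9,10} 1470
  if 0:d drops first: 2340 orders
  if 4:b drops first: 1140 orders
heap linearizations: 3480

3480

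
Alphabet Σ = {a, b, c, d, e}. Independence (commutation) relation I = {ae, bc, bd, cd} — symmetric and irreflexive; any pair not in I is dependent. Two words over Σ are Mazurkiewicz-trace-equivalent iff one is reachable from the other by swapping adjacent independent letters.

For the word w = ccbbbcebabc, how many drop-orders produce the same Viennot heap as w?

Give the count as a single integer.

40

piece 0:c — minimal
piece 1:c rests on {0:c}
piece 2:b — minimal
piece 3:b rests on {2:b}
piece 4:b rests on {3:b}
piece 5:c rests on {1:c}
piece 6:e rests on {4:b, 5:c}
piece 7:b rests on {6:e}
piece 8:a rests on {7:b}
piece 9:b rests on {8:a}
piece 10:c rests on {8:a}
minimal pieces: {0:c, 2:b}
ways to finish when only these pieces remain (= sum over removing one remaining piece with nothing left below it):
  1 left: {9}→1  {10}→1
  2 left: {9,10}→2
  3 left: {8,9,10}→2
  4 left: {7,8,9,10}→2
  5 left: {6,7,8,9,10}→2
  6 left: {4,6,7,8,9,10}→2  {5,6,7,8,9,10}→2
  7 left: {1,5,6,7,8,9,10}→2  {3,4,6,7,8,9,10}→2  {4,5,6,7,8,9,10}→4
  8 left: {0,1,5,6,7,8,9,10}→2  {1,4,5,6,7,8,9,10}→6  {2,3,4,6,7,8,9,10}→2  {3,4,5,6,7,8,9,10}→6
  9 left: {0,1,4,5,6,7,8,9,10}→8  {1,3,4,5,6,7,8,9,10}→12  {2,3,4,5,6,7,8,9,10}→8
  placing 0:c first → 20 extensions
  placing 2:b first → 20 extensions
total linear extensions = 40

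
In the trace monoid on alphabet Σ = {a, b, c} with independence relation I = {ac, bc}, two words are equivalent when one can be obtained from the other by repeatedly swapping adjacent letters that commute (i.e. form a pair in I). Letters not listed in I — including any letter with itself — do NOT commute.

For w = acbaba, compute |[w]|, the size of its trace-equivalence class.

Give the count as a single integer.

#0=a has no predecessor
#1=c has no predecessor
#2=b depends on [0:a]
#3=a depends on [2:b]
#4=b depends on [3:a]
#5=a depends on [4:b]
sources: [0:a, 1:c]
N(rest) = Σ N(rest − s) over sources s of rest; N(one piece) = 1:
  size 1 → [1]=1  [5]=1
  size 2 → [1,5]=2  [4,5]=1
  size 3 → [1,4,5]=3  [3,4,5]=1
  size 4 → [1,3,4,5]=4  [2,3,4,5]=1
  first=0(a) contributes 5
  first=1(c) contributes 1
|[w]| = 6

6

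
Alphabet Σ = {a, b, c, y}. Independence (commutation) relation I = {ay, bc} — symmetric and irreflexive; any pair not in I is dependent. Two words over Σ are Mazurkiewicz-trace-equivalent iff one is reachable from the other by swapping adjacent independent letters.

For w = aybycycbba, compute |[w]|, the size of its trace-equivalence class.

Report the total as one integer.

6

drop 0:a onto floor
drop 1:y onto floor
drop 2:b onto {0:a, 1:y}
drop 3:y onto {2:b}
drop 4:c onto {3:y}
drop 5:y onto {4:c}
drop 6:c onto {5:y}
drop 7:b onto {5:y}
drop 8:b onto {7:b}
drop 9:a onto {6:c, 8:b}
ground layer = {0:a, 1:y}
drop-orders for the pieces not yet dropped (sum over which currently-grounded one goes next):
  1 to go: {9} 1
  2 to go: {6,9} 1  {8,9} 1
  3 to go: {6,8,9} 2  {7,8,9} 1
  4 to go: {6,7,8,9} 3
  5 to go: {5,6,7,8,9} 3
  6 to go: {4,5,6,7,8,9} 3
  7 to go: {3,4,5,6,7,8,9} 3
  8 to go: {2,3,4,5,6,7,8,9} 3
  if 0:a drops first: 3 orders
  if 1:y drops first: 3 orders
heap linearizations: 6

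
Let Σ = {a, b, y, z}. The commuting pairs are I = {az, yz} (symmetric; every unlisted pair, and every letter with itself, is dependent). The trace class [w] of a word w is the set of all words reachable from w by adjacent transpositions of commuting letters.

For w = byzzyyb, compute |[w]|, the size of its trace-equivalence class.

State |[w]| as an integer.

10

drop 0:b onto floor
drop 1:y onto {0:b}
drop 2:z onto {0:b}
drop 3:z onto {2:z}
drop 4:y onto {1:y}
drop 5:y onto {4:y}
drop 6:b onto {3:z, 5:y}
ground layer = {0:b}
drop-orders for the pieces not yet dropped (sum over which currently-grounded one goes next):
  1 to go: {6} 1
  2 to go: {3,6} 1  {5,6} 1
  3 to go: {2,3,6} 1  {3,5,6} 2  {4,5,6} 1
  4 to go: {1,4,5,6} 1  {2,3,5,6} 3  {3,4,5,6} 3
  5 to go: {1,3,4,5,6} 4  {2,3,4,5,6} 6
  if 0:b drops first: 10 orders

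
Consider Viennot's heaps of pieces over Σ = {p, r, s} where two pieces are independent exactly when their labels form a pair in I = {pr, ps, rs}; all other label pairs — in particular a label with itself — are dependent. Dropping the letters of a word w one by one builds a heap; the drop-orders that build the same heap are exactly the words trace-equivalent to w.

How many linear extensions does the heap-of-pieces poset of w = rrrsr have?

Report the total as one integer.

0(r) covers ∅
1(r) covers 0:r
2(r) covers 1:r
3(s) covers ∅
4(r) covers 2:r
floor of heap: 0:r, 3:s
completions by unplaced set U, small U first (add the entries for U minus each lowest piece of U):
  |U|=1: {3}:1  {4}:1
  |U|=2: {2,4}:1  {3,4}:2
  |U|=3: {1,2,4}:1  {2,3,4}:3
  start at 0(r): 4
  start at 3(s): 1
sum over floor = 5

5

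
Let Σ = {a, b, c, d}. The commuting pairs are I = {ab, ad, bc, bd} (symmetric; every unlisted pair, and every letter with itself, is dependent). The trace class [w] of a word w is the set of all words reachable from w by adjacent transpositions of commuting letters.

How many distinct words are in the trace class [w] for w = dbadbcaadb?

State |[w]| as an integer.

#0=d has no predecessor
#1=b has no predecessor
#2=a has no predecessor
#3=d depends on [0:d]
#4=b depends on [1:b]
#5=c depends on [2:a, 3:d]
#6=a depends on [5:c]
#7=a depends on [6:a]
#8=d depends on [5:c]
#9=b depends on [4:b]
sources: [0:d, 1:b, 2:a]
N(rest) = Σ N(rest − s) over sources s of rest; N(one piece) = 1:
  size 1 → [7]=1  [8]=1  [9]=1
  size 2 → [4,9]=1  [6,7]=1  [7,8]=2  [7,9]=2  [8,9]=2
  size 3 → [1,4,9]=1  [4,7,9]=3  [4,8,9]=3  [6,7,8]=3  [6,7,9]=3  [7,8,9]=6
  size 4 → [1,4,7,9]=4  [1,4,8,9]=4  [4,6,7,9]=6  [4,7,8,9]=12  [5,6,7,8]=3  [6,7,8,9]=12
  size 5 → [1,4,6,7,9]=10  [1,4,7,8,9]=20  [2,5,6,7,8]=3  [3,5,6,7,8]=3  [4,6,7,8,9]=30  [5,6,7,8,9]=15
  size 6 → [0,3,5,6,7,8]=3  [1,4,6,7,8,9]=60  [2,3,5,6,7,8]=6  [2,5,6,7,8,9]=18  [3,5,6,7,8,9]=18  [4,5,6,7,8,9]=45
  size 7 → [0,2,3,5,6,7,8]=9  [0,3,5,6,7,8,9]=21  [1,4,5,6,7,8,9]=105  [2,3,5,6,7,8,9]=42  [2,4,5,6,7,8,9]=63  [3,4,5,6,7,8,9]=63
  size 8 → [0,2,3,5,6,7,8,9]=72  [0,3,4,5,6,7,8,9]=84  [1,2,4,5,6,7,8,9]=168  [1,3,4,5,6,7,8,9]=168  [2,3,4,5,6,7,8,9]=168
  first=0(d) contributes 504
  first=1(b) contributes 324
  first=2(a) contributes 252
|[w]| = 1080

1080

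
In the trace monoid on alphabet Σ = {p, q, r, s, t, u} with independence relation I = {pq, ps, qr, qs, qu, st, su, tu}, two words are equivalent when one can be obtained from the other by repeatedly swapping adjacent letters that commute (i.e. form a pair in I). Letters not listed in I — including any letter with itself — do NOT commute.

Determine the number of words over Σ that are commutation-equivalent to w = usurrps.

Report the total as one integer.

6

piece 0:u — minimal
piece 1:s — minimal
piece 2:u rests on {0:u}
piece 3:r rests on {1:s, 2:u}
piece 4:r rests on {3:r}
piece 5:p rests on {4:r}
piece 6:s rests on {4:r}
minimal pieces: {0:u, 1:s}
ways to finish when only these pieces remain (= sum over removing one remaining piece with nothing left below it):
  1 left: {5}→1  {6}→1
  2 left: {5,6}→2
  3 left: {4,5,6}→2
  4 left: {3,4,5,6}→2
  5 left: {1,3,4,5,6}→2  {2,3,4,5,6}→2
  placing 0:u first → 4 extensions
  placing 1:s first → 2 extensions
total linear extensions = 6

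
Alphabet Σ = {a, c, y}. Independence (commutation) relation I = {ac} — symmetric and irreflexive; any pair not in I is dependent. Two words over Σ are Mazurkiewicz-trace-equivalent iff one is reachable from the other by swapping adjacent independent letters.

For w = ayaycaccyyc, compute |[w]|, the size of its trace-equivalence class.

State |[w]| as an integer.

#0=a has no predecessor
#1=y depends on [0:a]
#2=a depends on [1:y]
#3=y depends on [2:a]
#4=c depends on [3:y]
#5=a depends on [3:y]
#6=c depends on [4:c]
#7=c depends on [6:c]
#8=y depends on [5:a, 7:c]
#9=y depends on [8:y]
#10=c depends on [9:y]
sources: [0:a]
N(rest) = Σ N(rest − s) over sources s of rest; N(one piece) = 1:
  size 1 → [10]=1
  size 2 → [9,10]=1
  size 3 → [8,9,10]=1
  size 4 → [5,8,9,10]=1  [7,8,9,10]=1
  size 5 → [5,7,8,9,10]=2  [6,7,8,9,10]=1
  size 6 → [4,6,7,8,9,10]=1  [5,6,7,8,9,10]=3
  size 7 → [4,5,6,7,8,9,10]=4
  size 8 → [3,4,5,6,7,8,9,10]=4
  size 9 → [2,3,4,5,6,7,8,9,10]=4
  first=0(a) contributes 4

4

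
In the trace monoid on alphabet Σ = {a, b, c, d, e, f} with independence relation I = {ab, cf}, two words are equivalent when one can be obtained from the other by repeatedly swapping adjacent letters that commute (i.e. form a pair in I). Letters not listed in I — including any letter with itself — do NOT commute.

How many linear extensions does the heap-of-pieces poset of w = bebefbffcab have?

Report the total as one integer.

drop 0:b onto floor
drop 1:e onto {0:b}
drop 2:b onto {1:e}
drop 3:e onto {2:b}
drop 4:f onto {3:e}
drop 5:b onto {4:f}
drop 6:f onto {5:b}
drop 7:f onto {6:f}
drop 8:c onto {5:b}
drop 9:a onto {7:f, 8:c}
drop 10:b onto {7:f, 8:c}
ground layer = {0:b}
drop-orders for the pieces not yet dropped (sum over which currently-grounded one goes next):
  1 to go: {9} 1  {10} 1
  2 to go: {9,10} 2
  3 to go: {7,9,10} 2  {8,9,10} 2
  4 to go: {6,7,9,10} 2  {7,8,9,10} 4
  5 to go: {6,7,8,9,10} 6
  6 to go: {5,6,7,8,9,10} 6
  7 to go: {4,5,6,7,8,9,10} 6
  8 to go: {3,4,5,6,7,8,9,10} 6
  9 to go: {2,3,4,5,6,7,8,9,10} 6
  if 0:b drops first: 6 orders

6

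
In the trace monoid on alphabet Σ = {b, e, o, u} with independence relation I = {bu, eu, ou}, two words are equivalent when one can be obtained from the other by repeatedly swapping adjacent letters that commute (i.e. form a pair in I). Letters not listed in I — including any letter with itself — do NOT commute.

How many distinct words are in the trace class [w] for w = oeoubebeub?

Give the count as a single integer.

45

piece 0:o — minimal
piece 1:e rests on {0:o}
piece 2:o rests on {1:e}
piece 3:u — minimal
piece 4:b rests on {2:o}
piece 5:e rests on {4:b}
piece 6:b rests on {5:e}
piece 7:e rests on {6:b}
piece 8:u rests on {3:u}
piece 9:b rests on {7:e}
minimal pieces: {0:o, 3:u}
ways to finish when only these pieces remain (= sum over removing one remaining piece with nothing left below it):
  1 left: {8}→1  {9}→1
  2 left: {3,8}→1  {7,9}→1  {8,9}→2
  3 left: {3,8,9}→3  {6,7,9}→1  {7,8,9}→3
  4 left: {3,7,8,9}→6  {5,6,7,9}→1  {6,7,8,9}→4
  5 left: {3,6,7,8,9}→10  {4,5,6,7,9}→1  {5,6,7,8,9}→5
  6 left: {2,4,5,6,7,9}→1  {3,5,6,7,8,9}→15  {4,5,6,7,8,9}→6
  7 left: {1,2,4,5,6,7,9}→1  {2,4,5,6,7,8,9}→7  {3,4,5,6,7,8,9}→21
  8 left: {0,1,2,4,5,6,7,9}→1  {1,2,4,5,6,7,8,9}→8  {2,3,4,5,6,7,8,9}→28
  placing 0:o first → 36 extensions
  placing 3:u first → 9 extensions
total linear extensions = 45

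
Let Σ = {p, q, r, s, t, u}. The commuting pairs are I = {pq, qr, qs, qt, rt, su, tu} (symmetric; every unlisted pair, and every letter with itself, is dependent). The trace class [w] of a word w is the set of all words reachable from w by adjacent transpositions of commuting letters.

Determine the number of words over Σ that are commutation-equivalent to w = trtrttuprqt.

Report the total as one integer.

350

#0=t has no predecessor
#1=r has no predecessor
#2=t depends on [0:t]
#3=r depends on [1:r]
#4=t depends on [2:t]
#5=t depends on [4:t]
#6=u depends on [3:r]
#7=p depends on [5:t, 6:u]
#8=r depends on [7:p]
#9=q depends on [6:u]
#10=t depends on [7:p]
sources: [0:t, 1:r]
N(rest) = Σ N(rest − s) over sources s of rest; N(one piece) = 1:
  size 1 → [8]=1  [9]=1  [10]=1
  size 2 → [8,9]=2  [8,10]=2  [9,10]=2
  size 3 → [7,8,10]=2  [8,9,10]=6
  size 4 → [5,7,8,10]=2  [7,8,9,10]=8
  size 5 → [4,5,7,8,10]=2  [5,7,8,9,10]=10  [6,7,8,9,10]=8
  size 6 → [2,4,5,7,8,10]=2  [3,6,7,8,9,10]=8  [4,5,7,8,9,10]=12  [5,6,7,8,9,10]=18
  size 7 → [0,2,4,5,7,8,10]=2  [1,3,6,7,8,9,10]=8  [2,4,5,7,8,9,10]=14  [3,5,6,7,8,9,10]=26  [4,5,6,7,8,9,10]=30
  size 8 → [0,2,4,5,7,8,9,10]=16  [1,3,5,6,7,8,9,10]=34  [2,4,5,6,7,8,9,10]=44  [3,4,5,6,7,8,9,10]=56
  size 9 → [0,2,4,5,6,7,8,9,10]=60  [1,3,4,5,6,7,8,9,10]=90  [2,3,4,5,6,7,8,9,10]=100
  first=0(t) contributes 190
  first=1(r) contributes 160
|[w]| = 350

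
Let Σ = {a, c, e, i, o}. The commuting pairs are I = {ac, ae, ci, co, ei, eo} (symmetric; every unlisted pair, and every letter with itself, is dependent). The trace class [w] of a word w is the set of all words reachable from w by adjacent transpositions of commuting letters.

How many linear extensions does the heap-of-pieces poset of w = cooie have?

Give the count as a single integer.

#0=c has no predecessor
#1=o has no predecessor
#2=o depends on [1:o]
#3=i depends on [2:o]
#4=e depends on [0:c]
sources: [0:c, 1:o]
N(rest) = Σ N(rest − s) over sources s of rest; N(one piece) = 1:
  size 1 → [3]=1  [4]=1
  size 2 → [0,4]=1  [2,3]=1  [3,4]=2
  size 3 → [0,3,4]=3  [1,2,3]=1  [2,3,4]=3
  first=0(c) contributes 4
  first=1(o) contributes 6
|[w]| = 10

10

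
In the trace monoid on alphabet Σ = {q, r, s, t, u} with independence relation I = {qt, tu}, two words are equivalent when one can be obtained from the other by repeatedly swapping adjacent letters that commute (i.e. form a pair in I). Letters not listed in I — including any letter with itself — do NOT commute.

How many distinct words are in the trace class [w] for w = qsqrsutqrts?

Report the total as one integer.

3

piece 0:q — minimal
piece 1:s rests on {0:q}
piece 2:q rests on {1:s}
piece 3:r rests on {2:q}
piece 4:s rests on {3:r}
piece 5:u rests on {4:s}
piece 6:t rests on {4:s}
piece 7:q rests on {5:u}
piece 8:r rests on {6:t, 7:q}
piece 9:t rests on {8:r}
piece 10:s rests on {9:t}
minimal pieces: {0:q}
ways to finish when only these pieces remain (= sum over removing one remaining piece with nothing left below it):
  1 left: {10}→1
  2 left: {9,10}→1
  3 left: {8,9,10}→1
  4 left: {6,8,9,10}→1  {7,8,9,10}→1
  5 left: {5,7,8,9,10}→1  {6,7,8,9,10}→2
  6 left: {5,6,7,8,9,10}→3
  7 left: {4,5,6,7,8,9,10}→3
  8 left: {3,4,5,6,7,8,9,10}→3
  9 left: {2,3,4,5,6,7,8,9,10}→3
  placing 0:q first → 3 extensions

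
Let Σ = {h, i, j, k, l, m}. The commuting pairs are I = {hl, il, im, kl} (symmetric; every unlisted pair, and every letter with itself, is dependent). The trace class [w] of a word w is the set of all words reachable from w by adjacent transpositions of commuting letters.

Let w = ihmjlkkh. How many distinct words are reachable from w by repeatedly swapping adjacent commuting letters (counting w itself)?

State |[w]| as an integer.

4

piece 0:i — minimal
piece 1:h rests on {0:i}
piece 2:m rests on {1:h}
piece 3:j rests on {2:m}
piece 4:l rests on {3:j}
piece 5:k rests on {3:j}
piece 6:k rests on {5:k}
piece 7:h rests on {6:k}
minimal pieces: {0:i}
ways to finish when only these pieces remain (= sum over removing one remaining piece with nothing left below it):
  1 left: {4}→1  {7}→1
  2 left: {4,7}→2  {6,7}→1
  3 left: {4,6,7}→3  {5,6,7}→1
  4 left: {4,5,6,7}→4
  5 left: {3,4,5,6,7}→4
  6 left: {2,3,4,5,6,7}→4
  placing 0:i first → 4 extensions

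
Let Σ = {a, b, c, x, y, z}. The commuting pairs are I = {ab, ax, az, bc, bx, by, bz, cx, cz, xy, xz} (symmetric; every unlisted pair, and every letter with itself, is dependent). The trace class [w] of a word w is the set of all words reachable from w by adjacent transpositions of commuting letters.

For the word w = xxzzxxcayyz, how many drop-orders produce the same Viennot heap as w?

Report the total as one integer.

1980

drop 0:x onto floor
drop 1:x onto {0:x}
drop 2:z onto floor
drop 3:z onto {2:z}
drop 4:x onto {1:x}
drop 5:x onto {4:x}
drop 6:c onto floor
drop 7:a onto {6:c}
drop 8:y onto {3:z, 7:a}
drop 9:y onto {8:y}
drop 10:z onto {9:y}
ground layer = {0:x, 2:z, 6:c}
drop-orders for the pieces not yet dropped (sum over which currently-grounded one goes next):
  1 to go: {5} 1  {10} 1
  2 to go: {4,5} 1  {5,10} 2  {9,10} 1
  3 to go: {1,4,5} 1  {4,5,10} 3  {5,9,10} 3  {8,9,10} 1
  4 to go: {0,1,4,5} 1  {1,4,5,10} 4  {3,8,9,10} 1  {4,5,9,10} 6  {5,8,9,10} 4  {7,8,9,10} 1
  5 to go: {0,1,4,5,10} 5  {1,4,5,9,10} 10  {2,3,8,9,10} 1  {3,5,8,9,10} 5  {3,7,8,9,10} 2  {4,5,8,9,10} 10  {5,7,8,9,10} 5  {6,7,8,9,10} 1
  6 to go: {0,1,4,5,9,10} 15  {1,4,5,8,9,10} 20  {2,3,5,8,9,10} 6  {2,3,7,8,9,10} 3  {3,4,5,8,9,10} 15  {3,5,7,8,9,10} 12  {3,6,7,8,9,10} 3  {4,5,7,8,9,10} 15  {5,6,7,8,9,10} 6
  7 to go: {0,1,4,5,8,9,10} 35  {1,3,4,5,8,9,10} 35  {1,4,5,7,8,9,10} 35  {2,3,4,5,8,9,10} 21  {2,3,5,7,8,9,10} 21  {2,3,6,7,8,9,10} 6  {3,4,5,7,8,9,10} 42  {3,5,6,7,8,9,10} 21  {4,5,6,7,8,9,10} 21
  8 to go: {0,1,3,4,5,8,9,10} 70  {0,1,4,5,7,8,9,10} 70  {1,2,3,4,5,8,9,10} 56  {1,3,4,5,7,8,9,10} 112  {1,4,5,6,7,8,9,10} 56  {2,3,4,5,7,8,9,10} 84  {2,3,5,6,7,8,9,10} 48  {3,4,5,6,7,8,9,10} 84
  9 to go: {0,1,2,3,4,5,8,9,10} 126  {0,1,3,4,5,7,8,9,10} 252  {0,1,4,5,6,7,8,9,10} 126  {1,2,3,4,5,7,8,9,10} 252  {1,3,4,5,6,7,8,9,10} 252  {2,3,4,5,6,7,8,9,10} 216
  if 0:x drops first: 720 orders
  if 2:z drops first: 630 orders
  if 6:c drops first: 630 orders
heap linearizations: 1980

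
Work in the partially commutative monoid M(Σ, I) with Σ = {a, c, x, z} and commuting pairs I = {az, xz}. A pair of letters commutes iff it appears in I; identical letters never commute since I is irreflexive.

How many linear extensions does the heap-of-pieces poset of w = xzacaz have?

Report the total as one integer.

drop 0:x onto floor
drop 1:z onto floor
drop 2:a onto {0:x}
drop 3:c onto {1:z, 2:a}
drop 4:a onto {3:c}
drop 5:z onto {3:c}
ground layer = {0:x, 1:z}
drop-orders for the pieces not yet dropped (sum over which currently-grounded one goes next):
  1 to go: {4} 1  {5} 1
  2 to go: {4,5} 2
  3 to go: {3,4,5} 2
  4 to go: {1,3,4,5} 2  {2,3,4,5} 2
  if 0:x drops first: 4 orders
  if 1:z drops first: 2 orders
heap linearizations: 6

6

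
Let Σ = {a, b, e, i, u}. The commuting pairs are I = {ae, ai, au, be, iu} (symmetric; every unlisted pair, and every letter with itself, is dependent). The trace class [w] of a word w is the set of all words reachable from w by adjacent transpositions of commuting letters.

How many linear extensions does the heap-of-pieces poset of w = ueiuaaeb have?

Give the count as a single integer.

72

drop 0:u onto floor
drop 1:e onto {0:u}
drop 2:i onto {1:e}
drop 3:u onto {1:e}
drop 4:a onto floor
drop 5:a onto {4:a}
drop 6:e onto {2:i, 3:u}
drop 7:b onto {2:i, 3:u, 5:a}
ground layer = {0:u, 4:a}
drop-orders for the pieces not yet dropped (sum over which currently-grounded one goes next):
  1 to go: {6} 1  {7} 1
  2 to go: {5,7} 1  {6,7} 2
  3 to go: {2,6,7} 2  {3,6,7} 2  {4,5,7} 1  {5,6,7} 3
  4 to go: {2,3,6,7} 4  {2,5,6,7} 5  {3,5,6,7} 5  {4,5,6,7} 4
  5 to go: {1,2,3,6,7} 4  {2,3,5,6,7} 14  {2,4,5,6,7} 9  {3,4,5,6,7} 9
  6 to go: {0,1,2,3,6,7} 4  {1,2,3,5,6,7} 18  {2,3,4,5,6,7} 32
  if 0:u drops first: 50 orders
  if 4:a drops first: 22 orders
heap linearizations: 72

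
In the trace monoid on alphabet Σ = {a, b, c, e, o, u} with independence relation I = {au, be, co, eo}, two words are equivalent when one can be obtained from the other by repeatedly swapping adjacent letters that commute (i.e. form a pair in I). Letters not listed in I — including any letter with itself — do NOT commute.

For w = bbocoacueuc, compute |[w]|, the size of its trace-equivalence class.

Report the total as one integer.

piece 0:b — minimal
piece 1:b rests on {0:b}
piece 2:o rests on {1:b}
piece 3:c rests on {1:b}
piece 4:o rests on {2:o}
piece 5:a rests on {3:c, 4:o}
piece 6:c rests on {5:a}
piece 7:u rests on {6:c}
piece 8:e rests on {7:u}
piece 9:u rests on {8:e}
piece 10:c rests on {9:u}
minimal pieces: {0:b}
ways to finish when only these pieces remain (= sum over removing one remaining piece with nothing left below it):
  1 left: {10}→1
  2 left: {9,10}→1
  3 left: {8,9,10}→1
  4 left: {7,8,9,10}→1
  5 left: {6,7,8,9,10}→1
  6 left: {5,6,7,8,9,10}→1
  7 left: {3,5,6,7,8,9,10}→1  {4,5,6,7,8,9,10}→1
  8 left: {2,4,5,6,7,8,9,10}→1  {3,4,5,6,7,8,9,10}→2
  9 left: {2,3,4,5,6,7,8,9,10}→3
  placing 0:b first → 3 extensions

3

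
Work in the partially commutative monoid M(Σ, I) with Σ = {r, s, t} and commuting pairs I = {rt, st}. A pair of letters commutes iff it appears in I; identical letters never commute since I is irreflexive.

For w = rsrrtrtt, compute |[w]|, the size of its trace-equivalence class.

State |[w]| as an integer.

56

0(r) covers ∅
1(s) covers 0:r
2(r) covers 1:s
3(r) covers 2:r
4(t) covers ∅
5(r) covers 3:r
6(t) covers 4:t
7(t) covers 6:t
floor of heap: 0:r, 4:t
completions by unplaced set U, small U first (add the entries for U minus each lowest piece of U):
  |U|=1: {5}:1  {7}:1
  |U|=2: {3,5}:1  {5,7}:2  {6,7}:1
  |U|=3: {2,3,5}:1  {3,5,7}:3  {4,6,7}:1  {5,6,7}:3
  |U|=4: {1,2,3,5}:1  {2,3,5,7}:4  {3,5,6,7}:6  {4,5,6,7}:4
  |U|=5: {0,1,2,3,5}:1  {1,2,3,5,7}:5  {2,3,5,6,7}:10  {3,4,5,6,7}:10
  |U|=6: {0,1,2,3,5,7}:6  {1,2,3,5,6,7}:15  {2,3,4,5,6,7}:20
  start at 0(r): 35
  start at 4(t): 21
sum over floor = 56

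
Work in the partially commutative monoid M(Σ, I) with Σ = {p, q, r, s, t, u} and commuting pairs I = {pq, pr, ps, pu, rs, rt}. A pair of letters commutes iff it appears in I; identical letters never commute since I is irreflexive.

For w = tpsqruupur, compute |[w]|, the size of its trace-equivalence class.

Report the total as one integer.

0(t) covers ∅
1(p) covers 0:t
2(s) covers 0:t
3(q) covers 2:s
4(r) covers 3:q
5(u) covers 4:r
6(u) covers 5:u
7(p) covers 1:p
8(u) covers 6:u
9(r) covers 8:u
floor of heap: 0:t
completions by unplaced set U, small U first (add the entries for U minus each lowest piece of U):
  |U|=1: {7}:1  {9}:1
  |U|=2: {1,7}:1  {7,9}:2  {8,9}:1
  |U|=3: {1,7,9}:3  {6,8,9}:1  {7,8,9}:3
  |U|=4: {1,7,8,9}:6  {5,6,8,9}:1  {6,7,8,9}:4
  |U|=5: {1,6,7,8,9}:10  {4,5,6,8,9}:1  {5,6,7,8,9}:5
  |U|=6: {1,5,6,7,8,9}:15  {3,4,5,6,8,9}:1  {4,5,6,7,8,9}:6
  |U|=7: {1,4,5,6,7,8,9}:21  {2,3,4,5,6,8,9}:1  {3,4,5,6,7,8,9}:7
  |U|=8: {1,3,4,5,6,7,8,9}:28  {2,3,4,5,6,7,8,9}:8
  start at 0(t): 36

36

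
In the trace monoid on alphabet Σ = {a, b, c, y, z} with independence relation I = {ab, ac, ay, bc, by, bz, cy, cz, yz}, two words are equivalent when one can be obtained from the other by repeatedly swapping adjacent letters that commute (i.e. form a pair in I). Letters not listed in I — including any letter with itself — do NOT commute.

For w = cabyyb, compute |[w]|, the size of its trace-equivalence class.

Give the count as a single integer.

0(c) covers ∅
1(a) covers ∅
2(b) covers ∅
3(y) covers ∅
4(y) covers 3:y
5(b) covers 2:b
floor of heap: 0:c, 1:a, 2:b, 3:y
completions by unplaced set U, small U first (add the entries for U minus each lowest piece of U):
  |U|=1: {0}:1  {1}:1  {4}:1  {5}:1
  |U|=2: {0,1}:2  {0,4}:2  {0,5}:2  {1,4}:2  {1,5}:2  {2,5}:1  {3,4}:1  {4,5}:2
  |U|=3: {0,1,4}:6  {0,1,5}:6  {0,2,5}:3  {0,3,4}:3  {0,4,5}:6  {1,2,5}:3  {1,3,4}:3  {1,4,5}:6  {2,4,5}:3  {3,4,5}:3
  |U|=4: {0,1,2,5}:12  {0,1,3,4}:12  {0,1,4,5}:24  {0,2,4,5}:12  {0,3,4,5}:12  {1,2,4,5}:12  {1,3,4,5}:12  {2,3,4,5}:6
  start at 0(c): 30
  start at 1(a): 30
  start at 2(b): 60
  start at 3(y): 60
sum over floor = 180

180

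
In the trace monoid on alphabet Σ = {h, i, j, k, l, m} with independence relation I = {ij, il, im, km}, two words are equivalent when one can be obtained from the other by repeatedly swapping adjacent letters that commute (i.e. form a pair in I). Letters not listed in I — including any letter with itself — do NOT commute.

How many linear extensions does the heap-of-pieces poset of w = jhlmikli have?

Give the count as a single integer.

0(j) covers ∅
1(h) covers 0:j
2(l) covers 1:h
3(m) covers 2:l
4(i) covers 1:h
5(k) covers 2:l, 4:i
6(l) covers 3:m, 5:k
7(i) covers 5:k
floor of heap: 0:j
completions by unplaced set U, small U first (add the entries for U minus each lowest piece of U):
  |U|=1: {6}:1  {7}:1
  |U|=2: {3,6}:1  {6,7}:2
  |U|=3: {3,6,7}:3  {5,6,7}:2
  |U|=4: {3,5,6,7}:5  {4,5,6,7}:2
  |U|=5: {2,3,5,6,7}:5  {3,4,5,6,7}:7
  |U|=6: {2,3,4,5,6,7}:12
  start at 0(j): 12

12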